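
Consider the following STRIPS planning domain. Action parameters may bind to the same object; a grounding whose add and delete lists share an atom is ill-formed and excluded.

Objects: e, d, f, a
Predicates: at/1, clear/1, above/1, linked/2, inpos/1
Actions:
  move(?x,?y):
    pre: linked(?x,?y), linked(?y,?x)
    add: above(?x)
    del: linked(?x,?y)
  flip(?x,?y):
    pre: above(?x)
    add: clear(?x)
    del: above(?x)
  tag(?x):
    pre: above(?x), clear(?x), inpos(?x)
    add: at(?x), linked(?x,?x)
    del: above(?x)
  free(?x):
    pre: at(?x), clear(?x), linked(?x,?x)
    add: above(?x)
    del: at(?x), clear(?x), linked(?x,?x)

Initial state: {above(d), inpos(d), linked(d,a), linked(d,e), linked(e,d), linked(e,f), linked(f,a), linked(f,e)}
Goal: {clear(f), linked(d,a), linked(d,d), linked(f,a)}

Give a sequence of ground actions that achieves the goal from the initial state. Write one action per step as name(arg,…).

1. move(f,e)  →  {above(d), above(f), inpos(d), linked(d,a), linked(d,e), linked(e,d), linked(e,f), linked(f,a)}
2. flip(d,e)  →  {above(f), clear(d), inpos(d), linked(d,a), linked(d,e), linked(e,d), linked(e,f), linked(f,a)}
3. move(d,e)  →  {above(d), above(f), clear(d), inpos(d), linked(d,a), linked(e,d), linked(e,f), linked(f,a)}
4. flip(f,e)  →  {above(d), clear(d), clear(f), inpos(d), linked(d,a), linked(e,d), linked(e,f), linked(f,a)}
5. tag(d)  →  {at(d), clear(d), clear(f), inpos(d), linked(d,a), linked(d,d), linked(e,d), linked(e,f), linked(f,a)}

move(f,e); flip(d,e); move(d,e); flip(f,e); tag(d)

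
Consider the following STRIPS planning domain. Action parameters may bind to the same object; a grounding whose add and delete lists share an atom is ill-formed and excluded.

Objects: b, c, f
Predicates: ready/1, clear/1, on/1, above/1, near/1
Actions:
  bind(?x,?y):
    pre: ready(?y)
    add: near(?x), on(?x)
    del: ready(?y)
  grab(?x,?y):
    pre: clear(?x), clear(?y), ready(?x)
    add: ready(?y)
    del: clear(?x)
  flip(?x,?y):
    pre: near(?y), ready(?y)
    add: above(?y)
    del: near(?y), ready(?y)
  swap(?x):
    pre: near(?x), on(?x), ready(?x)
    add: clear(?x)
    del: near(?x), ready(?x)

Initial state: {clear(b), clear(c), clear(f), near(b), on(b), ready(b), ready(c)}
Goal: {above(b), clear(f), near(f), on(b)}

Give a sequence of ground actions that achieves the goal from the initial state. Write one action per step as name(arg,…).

1. bind(f,c)  →  {clear(b), clear(c), clear(f), near(b), near(f), on(b), on(f), ready(b)}
2. flip(b,b)  →  {above(b), clear(b), clear(c), clear(f), near(f), on(b), on(f)}

bind(f,c); flip(b,b)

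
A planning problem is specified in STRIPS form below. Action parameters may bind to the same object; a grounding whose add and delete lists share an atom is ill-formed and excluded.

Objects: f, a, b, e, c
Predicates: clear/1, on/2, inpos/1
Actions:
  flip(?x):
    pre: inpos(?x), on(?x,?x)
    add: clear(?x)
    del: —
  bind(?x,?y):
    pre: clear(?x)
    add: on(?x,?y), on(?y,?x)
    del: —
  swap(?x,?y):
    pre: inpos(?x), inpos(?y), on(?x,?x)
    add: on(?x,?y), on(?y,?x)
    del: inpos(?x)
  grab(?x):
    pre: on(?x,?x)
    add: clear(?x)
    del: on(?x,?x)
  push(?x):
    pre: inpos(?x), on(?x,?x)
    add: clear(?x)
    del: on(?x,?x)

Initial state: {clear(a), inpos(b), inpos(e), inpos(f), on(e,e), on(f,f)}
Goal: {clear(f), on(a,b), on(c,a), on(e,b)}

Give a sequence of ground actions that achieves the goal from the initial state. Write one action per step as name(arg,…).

flip(f); bind(a,b); bind(a,c); swap(e,b)

1. flip(f)  →  {clear(a), clear(f), inpos(b), inpos(e), inpos(f), on(e,e), on(f,f)}
2. bind(a,b)  →  {clear(a), clear(f), inpos(b), inpos(e), inpos(f), on(a,b), on(b,a), on(e,e), on(f,f)}
3. bind(a,c)  →  {clear(a), clear(f), inpos(b), inpos(e), inpos(f), on(a,b), on(a,c), on(b,a), on(c,a), on(e,e), on(f,f)}
4. swap(e,b)  →  {clear(a), clear(f), inpos(b), inpos(f), on(a,b), on(a,c), on(b,a), on(b,e), on(c,a), on(e,b), on(e,e), on(f,f)}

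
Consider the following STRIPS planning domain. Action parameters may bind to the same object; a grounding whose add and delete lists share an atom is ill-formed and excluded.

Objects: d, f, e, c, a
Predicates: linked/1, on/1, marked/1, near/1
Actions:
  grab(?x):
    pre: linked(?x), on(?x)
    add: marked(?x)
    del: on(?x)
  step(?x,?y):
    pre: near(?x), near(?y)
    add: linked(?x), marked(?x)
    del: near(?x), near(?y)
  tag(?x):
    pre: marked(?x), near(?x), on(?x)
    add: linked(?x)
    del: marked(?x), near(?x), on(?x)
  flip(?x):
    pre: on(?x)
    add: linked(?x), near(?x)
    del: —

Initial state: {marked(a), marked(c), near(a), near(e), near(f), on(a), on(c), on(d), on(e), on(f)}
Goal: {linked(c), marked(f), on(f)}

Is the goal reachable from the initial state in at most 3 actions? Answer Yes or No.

1. step(f,f)  →  {linked(f), marked(a), marked(c), marked(f), near(a), near(e), on(a), on(c), on(d), on(e), on(f)}
2. flip(c)  →  {linked(c), linked(f), marked(a), marked(c), marked(f), near(a), near(c), near(e), on(a), on(c), on(d), on(e), on(f)}
optimal plan length = 2; 2 ≤ 3

Yes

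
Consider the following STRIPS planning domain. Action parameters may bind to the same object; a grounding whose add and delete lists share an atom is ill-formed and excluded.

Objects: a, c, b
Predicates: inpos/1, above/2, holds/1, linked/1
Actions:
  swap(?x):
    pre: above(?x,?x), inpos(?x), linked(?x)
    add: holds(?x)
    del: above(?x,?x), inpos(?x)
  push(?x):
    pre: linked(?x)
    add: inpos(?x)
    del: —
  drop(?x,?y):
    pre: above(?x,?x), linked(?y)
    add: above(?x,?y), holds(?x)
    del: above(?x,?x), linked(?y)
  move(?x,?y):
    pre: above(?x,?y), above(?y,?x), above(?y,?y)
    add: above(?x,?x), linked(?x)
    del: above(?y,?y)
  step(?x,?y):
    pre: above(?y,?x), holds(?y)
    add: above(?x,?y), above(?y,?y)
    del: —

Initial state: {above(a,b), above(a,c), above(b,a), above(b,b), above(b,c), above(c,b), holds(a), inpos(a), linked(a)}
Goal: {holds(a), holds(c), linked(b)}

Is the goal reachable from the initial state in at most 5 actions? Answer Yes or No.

1. move(a,b)  →  {above(a,a), above(a,b), above(a,c), above(b,a), above(b,c), above(c,b), holds(a), inpos(a), linked(a)}
2. move(b,a)  →  {above(a,b), above(a,c), above(b,a), above(b,b), above(b,c), above(c,b), holds(a), inpos(a), linked(a), linked(b)}
3. move(c,b)  →  {above(a,b), above(a,c), above(b,a), above(b,c), above(c,b), above(c,c), holds(a), inpos(a), linked(a), linked(b), linked(c)}
4. drop(c,a)  →  {above(a,b), above(a,c), above(b,a), above(b,c), above(c,a), above(c,b), holds(a), holds(c), inpos(a), linked(b), linked(c)}
optimal plan length = 4; 4 ≤ 5

Yes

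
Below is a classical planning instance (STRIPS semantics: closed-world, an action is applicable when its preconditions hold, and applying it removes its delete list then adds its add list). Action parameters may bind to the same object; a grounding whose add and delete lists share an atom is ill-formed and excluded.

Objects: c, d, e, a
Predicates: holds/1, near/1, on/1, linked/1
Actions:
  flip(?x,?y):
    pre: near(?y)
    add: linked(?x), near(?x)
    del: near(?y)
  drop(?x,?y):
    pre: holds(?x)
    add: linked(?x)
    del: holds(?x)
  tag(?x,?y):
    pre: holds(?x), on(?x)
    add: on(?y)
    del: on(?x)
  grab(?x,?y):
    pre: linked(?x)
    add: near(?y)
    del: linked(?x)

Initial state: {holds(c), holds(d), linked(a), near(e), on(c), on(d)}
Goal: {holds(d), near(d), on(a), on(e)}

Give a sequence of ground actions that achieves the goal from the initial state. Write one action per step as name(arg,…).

flip(d,e); tag(c,e); tag(d,a)

1. flip(d,e)  →  {holds(c), holds(d), linked(a), linked(d), near(d), on(c), on(d)}
2. tag(c,e)  →  {holds(c), holds(d), linked(a), linked(d), near(d), on(d), on(e)}
3. tag(d,a)  →  {holds(c), holds(d), linked(a), linked(d), near(d), on(a), on(e)}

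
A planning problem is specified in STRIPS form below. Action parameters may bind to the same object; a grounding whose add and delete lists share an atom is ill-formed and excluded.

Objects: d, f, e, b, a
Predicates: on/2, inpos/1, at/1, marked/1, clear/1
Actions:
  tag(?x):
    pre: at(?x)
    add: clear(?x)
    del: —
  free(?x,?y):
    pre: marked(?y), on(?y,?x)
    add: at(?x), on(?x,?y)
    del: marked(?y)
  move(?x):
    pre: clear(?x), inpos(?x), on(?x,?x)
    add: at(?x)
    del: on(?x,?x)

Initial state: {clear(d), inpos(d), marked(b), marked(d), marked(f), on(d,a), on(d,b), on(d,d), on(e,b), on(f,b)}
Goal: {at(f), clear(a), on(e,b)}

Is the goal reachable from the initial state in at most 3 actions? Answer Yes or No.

No

1. free(b,f)  →  {at(b), clear(d), inpos(d), marked(b), marked(d), on(b,f), on(d,a), on(d,b), on(d,d), on(e,b), on(f,b)}
2. free(f,b)  →  {at(b), at(f), clear(d), inpos(d), marked(d), on(b,f), on(d,a), on(d,b), on(d,d), on(e,b), on(f,b)}
3. free(a,d)  →  {at(a), at(b), at(f), clear(d), inpos(d), on(a,d), on(b,f), on(d,a), on(d,b), on(d,d), on(e,b), on(f,b)}
4. tag(a)  →  {at(a), at(b), at(f), clear(a), clear(d), inpos(d), on(a,d), on(b,f), on(d,a), on(d,b), on(d,d), on(e,b), on(f,b)}
optimal plan length = 4; 4 > 3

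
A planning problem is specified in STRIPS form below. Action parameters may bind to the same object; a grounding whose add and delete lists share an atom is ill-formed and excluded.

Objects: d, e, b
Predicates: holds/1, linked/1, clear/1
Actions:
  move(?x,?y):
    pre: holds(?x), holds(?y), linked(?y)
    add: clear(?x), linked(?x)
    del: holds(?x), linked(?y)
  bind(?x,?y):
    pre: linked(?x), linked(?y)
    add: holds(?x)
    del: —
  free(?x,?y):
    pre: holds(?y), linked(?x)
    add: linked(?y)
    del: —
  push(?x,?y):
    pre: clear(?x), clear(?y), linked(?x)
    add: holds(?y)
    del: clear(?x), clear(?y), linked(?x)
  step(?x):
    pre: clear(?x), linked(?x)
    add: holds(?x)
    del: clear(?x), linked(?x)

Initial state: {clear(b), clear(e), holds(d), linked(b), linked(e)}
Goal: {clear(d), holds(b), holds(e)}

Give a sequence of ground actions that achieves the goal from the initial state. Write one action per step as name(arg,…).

bind(e,e); move(d,e); bind(b,d)

1. bind(e,e)  →  {clear(b), clear(e), holds(d), holds(e), linked(b), linked(e)}
2. move(d,e)  →  {clear(b), clear(d), clear(e), holds(e), linked(b), linked(d)}
3. bind(b,d)  →  {clear(b), clear(d), clear(e), holds(b), holds(e), linked(b), linked(d)}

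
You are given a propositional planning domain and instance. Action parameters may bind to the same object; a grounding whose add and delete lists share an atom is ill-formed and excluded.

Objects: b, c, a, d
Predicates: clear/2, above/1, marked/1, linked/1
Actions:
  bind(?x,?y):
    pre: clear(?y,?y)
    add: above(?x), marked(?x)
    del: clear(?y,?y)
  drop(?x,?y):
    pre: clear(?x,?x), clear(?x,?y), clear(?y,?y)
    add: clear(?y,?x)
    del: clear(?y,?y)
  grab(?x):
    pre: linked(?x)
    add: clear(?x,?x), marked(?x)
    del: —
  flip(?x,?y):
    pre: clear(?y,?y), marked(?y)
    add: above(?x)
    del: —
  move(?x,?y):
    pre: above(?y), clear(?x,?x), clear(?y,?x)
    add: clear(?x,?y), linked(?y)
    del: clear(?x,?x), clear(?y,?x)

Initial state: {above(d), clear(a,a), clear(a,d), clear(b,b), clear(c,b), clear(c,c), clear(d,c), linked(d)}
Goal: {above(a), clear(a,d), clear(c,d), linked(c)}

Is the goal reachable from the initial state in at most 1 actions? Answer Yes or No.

1. bind(c,a)  →  {above(c), above(d), clear(a,d), clear(b,b), clear(c,b), clear(c,c), clear(d,c), linked(d), marked(c)}
2. flip(a,c)  →  {above(a), above(c), above(d), clear(a,d), clear(b,b), clear(c,b), clear(c,c), clear(d,c), linked(d), marked(c)}
3. move(b,c)  →  {above(a), above(c), above(d), clear(a,d), clear(b,c), clear(c,c), clear(d,c), linked(c), linked(d), marked(c)}
4. move(c,d)  →  {above(a), above(c), above(d), clear(a,d), clear(b,c), clear(c,d), linked(c), linked(d), marked(c)}
optimal plan length = 4; 4 > 1

No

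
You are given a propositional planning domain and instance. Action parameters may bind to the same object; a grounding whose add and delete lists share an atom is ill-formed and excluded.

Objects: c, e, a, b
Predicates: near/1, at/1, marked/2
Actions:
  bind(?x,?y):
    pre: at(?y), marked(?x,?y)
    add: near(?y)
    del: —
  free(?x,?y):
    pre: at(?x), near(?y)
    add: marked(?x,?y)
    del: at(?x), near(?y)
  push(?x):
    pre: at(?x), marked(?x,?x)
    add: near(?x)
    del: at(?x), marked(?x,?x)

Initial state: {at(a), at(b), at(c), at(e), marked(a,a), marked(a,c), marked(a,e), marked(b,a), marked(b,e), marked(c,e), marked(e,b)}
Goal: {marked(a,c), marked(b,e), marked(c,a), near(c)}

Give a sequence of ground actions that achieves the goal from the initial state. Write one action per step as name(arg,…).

bind(a,c); bind(a,a); free(c,a)

1. bind(a,c)  →  {at(a), at(b), at(c), at(e), marked(a,a), marked(a,c), marked(a,e), marked(b,a), marked(b,e), marked(c,e), marked(e,b), near(c)}
2. bind(a,a)  →  {at(a), at(b), at(c), at(e), marked(a,a), marked(a,c), marked(a,e), marked(b,a), marked(b,e), marked(c,e), marked(e,b), near(a), near(c)}
3. free(c,a)  →  {at(a), at(b), at(e), marked(a,a), marked(a,c), marked(a,e), marked(b,a), marked(b,e), marked(c,a), marked(c,e), marked(e,b), near(c)}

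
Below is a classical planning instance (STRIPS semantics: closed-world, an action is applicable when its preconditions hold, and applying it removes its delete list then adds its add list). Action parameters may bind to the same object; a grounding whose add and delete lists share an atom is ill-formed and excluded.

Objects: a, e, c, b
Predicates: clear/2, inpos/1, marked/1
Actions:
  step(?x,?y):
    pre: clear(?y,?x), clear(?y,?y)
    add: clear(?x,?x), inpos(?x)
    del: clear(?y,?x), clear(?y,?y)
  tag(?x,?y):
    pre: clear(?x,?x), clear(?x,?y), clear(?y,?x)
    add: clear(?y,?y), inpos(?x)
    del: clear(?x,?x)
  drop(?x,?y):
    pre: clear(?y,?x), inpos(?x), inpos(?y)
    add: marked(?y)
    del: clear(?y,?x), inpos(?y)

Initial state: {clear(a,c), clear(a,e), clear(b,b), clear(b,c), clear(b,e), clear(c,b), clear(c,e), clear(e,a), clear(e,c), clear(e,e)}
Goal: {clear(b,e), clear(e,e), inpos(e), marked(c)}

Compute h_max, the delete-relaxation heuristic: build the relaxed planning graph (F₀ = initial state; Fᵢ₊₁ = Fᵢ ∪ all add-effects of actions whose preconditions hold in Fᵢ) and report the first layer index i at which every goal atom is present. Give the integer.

2

F0 = init (10 atoms)
F1 = F0 ∪ {clear(a,a), clear(c,c), inpos(a), inpos(b), inpos(c), inpos(e)}  (16 atoms)
F2 = F1 ∪ {marked(a), marked(b), marked(c), marked(e)}  (20 atoms)
goal ⊆ F2  ⇒  h_max = 2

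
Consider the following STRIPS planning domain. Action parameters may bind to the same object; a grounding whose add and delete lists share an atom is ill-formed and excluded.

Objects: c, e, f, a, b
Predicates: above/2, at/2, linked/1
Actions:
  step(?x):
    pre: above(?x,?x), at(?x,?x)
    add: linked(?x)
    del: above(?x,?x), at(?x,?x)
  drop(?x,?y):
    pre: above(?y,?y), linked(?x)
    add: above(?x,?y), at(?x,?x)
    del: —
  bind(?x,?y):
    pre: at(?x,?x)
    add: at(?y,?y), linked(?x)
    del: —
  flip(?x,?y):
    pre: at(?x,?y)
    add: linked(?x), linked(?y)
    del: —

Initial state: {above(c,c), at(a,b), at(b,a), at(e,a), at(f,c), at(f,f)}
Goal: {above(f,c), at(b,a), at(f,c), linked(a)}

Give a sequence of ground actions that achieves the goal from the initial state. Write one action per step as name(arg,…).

bind(f,c); drop(f,c); flip(e,a)

1. bind(f,c)  →  {above(c,c), at(a,b), at(b,a), at(c,c), at(e,a), at(f,c), at(f,f), linked(f)}
2. drop(f,c)  →  {above(c,c), above(f,c), at(a,b), at(b,a), at(c,c), at(e,a), at(f,c), at(f,f), linked(f)}
3. flip(e,a)  →  {above(c,c), above(f,c), at(a,b), at(b,a), at(c,c), at(e,a), at(f,c), at(f,f), linked(a), linked(e), linked(f)}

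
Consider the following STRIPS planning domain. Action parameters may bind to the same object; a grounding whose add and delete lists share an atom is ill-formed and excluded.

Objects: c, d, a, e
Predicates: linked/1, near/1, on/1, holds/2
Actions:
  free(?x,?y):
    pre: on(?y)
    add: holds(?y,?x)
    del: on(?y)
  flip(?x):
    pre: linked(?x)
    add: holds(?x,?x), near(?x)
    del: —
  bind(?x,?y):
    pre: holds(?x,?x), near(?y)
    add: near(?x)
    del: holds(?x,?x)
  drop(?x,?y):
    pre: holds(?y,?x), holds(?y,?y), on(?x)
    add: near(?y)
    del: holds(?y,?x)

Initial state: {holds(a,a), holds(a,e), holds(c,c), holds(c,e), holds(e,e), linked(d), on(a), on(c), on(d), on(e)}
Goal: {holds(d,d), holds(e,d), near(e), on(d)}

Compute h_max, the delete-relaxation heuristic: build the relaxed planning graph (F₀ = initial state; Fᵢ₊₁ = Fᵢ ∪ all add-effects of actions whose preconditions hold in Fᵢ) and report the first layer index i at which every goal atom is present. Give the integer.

F0 = init (10 atoms)
F1 = F0 ∪ {holds(a,c), holds(a,d), holds(c,a), holds(c,d), holds(d,a), holds(d,c), holds(d,d), holds(d,e), holds(e,a), holds(e,c), holds(e,d), near(a), near(c), near(d), near(e)}  (25 atoms)
goal ⊆ F1  ⇒  h_max = 1

1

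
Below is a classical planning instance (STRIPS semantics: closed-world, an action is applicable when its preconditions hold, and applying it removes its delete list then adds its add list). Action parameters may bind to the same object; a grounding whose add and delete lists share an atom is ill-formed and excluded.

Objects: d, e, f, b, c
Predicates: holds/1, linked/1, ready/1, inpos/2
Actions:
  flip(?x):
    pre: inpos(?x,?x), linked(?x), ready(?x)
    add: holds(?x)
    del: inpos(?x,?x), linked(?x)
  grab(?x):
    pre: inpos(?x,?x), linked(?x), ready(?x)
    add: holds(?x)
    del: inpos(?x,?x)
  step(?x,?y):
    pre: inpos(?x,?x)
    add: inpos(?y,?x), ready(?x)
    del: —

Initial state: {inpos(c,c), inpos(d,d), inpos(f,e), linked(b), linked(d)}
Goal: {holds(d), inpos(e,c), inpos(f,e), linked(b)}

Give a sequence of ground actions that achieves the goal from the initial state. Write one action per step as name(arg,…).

step(d,d); flip(d); step(c,e)

1. step(d,d)  →  {inpos(c,c), inpos(d,d), inpos(f,e), linked(b), linked(d), ready(d)}
2. flip(d)  →  {holds(d), inpos(c,c), inpos(f,e), linked(b), ready(d)}
3. step(c,e)  →  {holds(d), inpos(c,c), inpos(e,c), inpos(f,e), linked(b), ready(c), ready(d)}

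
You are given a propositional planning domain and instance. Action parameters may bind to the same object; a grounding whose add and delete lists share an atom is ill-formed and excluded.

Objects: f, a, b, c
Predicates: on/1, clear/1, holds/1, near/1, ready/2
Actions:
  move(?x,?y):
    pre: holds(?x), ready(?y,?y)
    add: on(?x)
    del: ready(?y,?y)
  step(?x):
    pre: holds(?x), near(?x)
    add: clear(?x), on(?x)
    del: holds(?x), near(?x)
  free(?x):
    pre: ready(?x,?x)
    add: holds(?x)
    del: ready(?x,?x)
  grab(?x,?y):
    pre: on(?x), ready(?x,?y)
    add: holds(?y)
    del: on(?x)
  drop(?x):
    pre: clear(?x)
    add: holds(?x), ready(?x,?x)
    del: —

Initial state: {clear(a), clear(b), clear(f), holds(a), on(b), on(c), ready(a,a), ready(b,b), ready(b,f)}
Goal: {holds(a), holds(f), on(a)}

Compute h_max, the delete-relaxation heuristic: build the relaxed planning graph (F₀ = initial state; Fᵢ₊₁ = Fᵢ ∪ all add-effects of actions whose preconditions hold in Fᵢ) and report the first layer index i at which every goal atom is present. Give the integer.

1

F0 = init (9 atoms)
F1 = F0 ∪ {holds(b), holds(f), on(a), ready(f,f)}  (13 atoms)
goal ⊆ F1  ⇒  h_max = 1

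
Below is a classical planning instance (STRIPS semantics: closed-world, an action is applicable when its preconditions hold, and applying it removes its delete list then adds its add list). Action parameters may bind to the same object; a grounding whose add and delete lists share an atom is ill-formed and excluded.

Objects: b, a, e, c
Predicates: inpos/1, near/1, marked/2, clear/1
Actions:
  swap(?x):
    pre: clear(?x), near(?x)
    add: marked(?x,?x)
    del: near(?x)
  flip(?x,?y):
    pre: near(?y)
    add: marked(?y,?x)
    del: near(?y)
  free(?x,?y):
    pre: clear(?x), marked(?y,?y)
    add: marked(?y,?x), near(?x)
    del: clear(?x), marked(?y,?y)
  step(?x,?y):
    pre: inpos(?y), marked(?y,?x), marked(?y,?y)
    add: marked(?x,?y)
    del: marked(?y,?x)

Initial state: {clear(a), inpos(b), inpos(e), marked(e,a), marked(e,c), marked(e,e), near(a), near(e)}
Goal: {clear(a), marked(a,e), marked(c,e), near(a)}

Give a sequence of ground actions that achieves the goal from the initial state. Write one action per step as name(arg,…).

step(a,e); step(c,e)

1. step(a,e)  →  {clear(a), inpos(b), inpos(e), marked(a,e), marked(e,c), marked(e,e), near(a), near(e)}
2. step(c,e)  →  {clear(a), inpos(b), inpos(e), marked(a,e), marked(c,e), marked(e,e), near(a), near(e)}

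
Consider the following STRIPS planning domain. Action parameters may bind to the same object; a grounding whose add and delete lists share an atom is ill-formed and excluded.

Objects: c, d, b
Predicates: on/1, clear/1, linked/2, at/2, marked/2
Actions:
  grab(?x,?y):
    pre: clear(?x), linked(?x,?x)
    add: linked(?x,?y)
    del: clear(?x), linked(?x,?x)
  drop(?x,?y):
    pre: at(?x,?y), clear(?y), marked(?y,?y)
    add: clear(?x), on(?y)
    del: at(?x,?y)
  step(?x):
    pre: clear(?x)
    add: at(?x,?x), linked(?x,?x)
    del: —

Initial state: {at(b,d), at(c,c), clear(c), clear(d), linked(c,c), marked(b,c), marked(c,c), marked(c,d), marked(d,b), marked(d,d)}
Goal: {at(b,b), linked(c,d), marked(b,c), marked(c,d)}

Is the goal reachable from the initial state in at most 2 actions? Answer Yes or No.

No

1. grab(c,d)  →  {at(b,d), at(c,c), clear(d), linked(c,d), marked(b,c), marked(c,c), marked(c,d), marked(d,b), marked(d,d)}
2. drop(b,d)  →  {at(c,c), clear(b), clear(d), linked(c,d), marked(b,c), marked(c,c), marked(c,d), marked(d,b), marked(d,d), on(d)}
3. step(b)  →  {at(b,b), at(c,c), clear(b), clear(d), linked(b,b), linked(c,d), marked(b,c), marked(c,c), marked(c,d), marked(d,b), marked(d,d), on(d)}
optimal plan length = 3; 3 > 2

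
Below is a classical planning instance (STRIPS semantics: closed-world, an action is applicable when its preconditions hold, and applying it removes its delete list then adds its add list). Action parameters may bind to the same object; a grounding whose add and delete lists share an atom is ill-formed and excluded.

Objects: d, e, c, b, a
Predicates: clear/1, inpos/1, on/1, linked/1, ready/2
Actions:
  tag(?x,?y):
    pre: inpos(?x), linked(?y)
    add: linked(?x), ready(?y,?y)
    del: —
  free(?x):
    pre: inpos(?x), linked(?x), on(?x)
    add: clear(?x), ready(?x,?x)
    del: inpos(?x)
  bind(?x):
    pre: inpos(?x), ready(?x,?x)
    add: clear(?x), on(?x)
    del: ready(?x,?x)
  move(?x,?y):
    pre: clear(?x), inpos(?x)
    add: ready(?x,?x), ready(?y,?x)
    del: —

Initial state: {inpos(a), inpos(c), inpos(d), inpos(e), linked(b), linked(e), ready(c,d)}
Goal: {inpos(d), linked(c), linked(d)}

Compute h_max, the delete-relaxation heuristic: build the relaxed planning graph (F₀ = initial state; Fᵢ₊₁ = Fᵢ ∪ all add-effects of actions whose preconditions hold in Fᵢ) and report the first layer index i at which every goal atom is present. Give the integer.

1

F0 = init (7 atoms)
F1 = F0 ∪ {linked(a), linked(c), linked(d), ready(b,b), ready(e,e)}  (12 atoms)
goal ⊆ F1  ⇒  h_max = 1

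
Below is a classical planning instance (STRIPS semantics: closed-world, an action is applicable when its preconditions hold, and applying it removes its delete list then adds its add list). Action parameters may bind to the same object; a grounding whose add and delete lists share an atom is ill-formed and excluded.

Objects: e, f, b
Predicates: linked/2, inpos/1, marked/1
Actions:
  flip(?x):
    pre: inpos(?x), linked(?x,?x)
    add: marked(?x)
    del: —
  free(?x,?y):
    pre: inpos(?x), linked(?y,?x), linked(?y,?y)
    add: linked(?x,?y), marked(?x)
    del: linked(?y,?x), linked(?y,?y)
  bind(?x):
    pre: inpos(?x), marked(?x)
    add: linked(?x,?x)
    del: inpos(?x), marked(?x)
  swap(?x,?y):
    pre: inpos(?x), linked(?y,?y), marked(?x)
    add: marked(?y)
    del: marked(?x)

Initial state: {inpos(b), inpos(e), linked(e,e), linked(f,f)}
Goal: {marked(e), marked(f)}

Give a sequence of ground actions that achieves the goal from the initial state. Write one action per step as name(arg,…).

1. flip(e)  →  {inpos(b), inpos(e), linked(e,e), linked(f,f), marked(e)}
2. swap(e,f)  →  {inpos(b), inpos(e), linked(e,e), linked(f,f), marked(f)}
3. flip(e)  →  {inpos(b), inpos(e), linked(e,e), linked(f,f), marked(e), marked(f)}

flip(e); swap(e,f); flip(e)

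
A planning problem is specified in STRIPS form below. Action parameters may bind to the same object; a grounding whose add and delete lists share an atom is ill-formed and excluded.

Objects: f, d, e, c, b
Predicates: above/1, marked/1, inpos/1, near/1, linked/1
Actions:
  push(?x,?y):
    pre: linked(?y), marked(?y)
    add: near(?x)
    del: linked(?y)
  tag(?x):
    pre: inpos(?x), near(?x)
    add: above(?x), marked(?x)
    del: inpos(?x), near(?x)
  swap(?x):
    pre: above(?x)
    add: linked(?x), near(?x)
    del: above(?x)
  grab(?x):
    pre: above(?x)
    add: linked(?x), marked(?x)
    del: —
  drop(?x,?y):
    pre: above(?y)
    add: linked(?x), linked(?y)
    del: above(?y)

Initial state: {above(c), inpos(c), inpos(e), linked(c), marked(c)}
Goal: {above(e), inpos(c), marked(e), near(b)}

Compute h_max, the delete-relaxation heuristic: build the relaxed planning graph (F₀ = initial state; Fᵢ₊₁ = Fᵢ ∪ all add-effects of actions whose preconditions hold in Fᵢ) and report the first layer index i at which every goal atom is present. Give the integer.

2

F0 = init (5 atoms)
F1 = F0 ∪ {linked(b), linked(d), linked(e), linked(f), near(b), near(c), near(d), near(e), near(f)}  (14 atoms)
F2 = F1 ∪ {above(e), marked(e)}  (16 atoms)
goal ⊆ F2  ⇒  h_max = 2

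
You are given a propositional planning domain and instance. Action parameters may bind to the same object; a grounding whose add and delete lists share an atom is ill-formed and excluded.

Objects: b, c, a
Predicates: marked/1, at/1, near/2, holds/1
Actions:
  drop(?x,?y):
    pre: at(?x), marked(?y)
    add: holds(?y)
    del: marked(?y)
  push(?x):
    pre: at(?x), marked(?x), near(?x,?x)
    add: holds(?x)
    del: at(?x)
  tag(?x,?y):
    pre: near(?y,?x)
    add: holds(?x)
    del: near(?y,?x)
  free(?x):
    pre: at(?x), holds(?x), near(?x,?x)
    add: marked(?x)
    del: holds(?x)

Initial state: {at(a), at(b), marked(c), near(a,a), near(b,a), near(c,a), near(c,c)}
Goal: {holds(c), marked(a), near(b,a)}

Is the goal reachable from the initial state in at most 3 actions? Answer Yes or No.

1. drop(b,c)  →  {at(a), at(b), holds(c), near(a,a), near(b,a), near(c,a), near(c,c)}
2. tag(a,c)  →  {at(a), at(b), holds(a), holds(c), near(a,a), near(b,a), near(c,c)}
3. free(a)  →  {at(a), at(b), holds(c), marked(a), near(a,a), near(b,a), near(c,c)}
optimal plan length = 3; 3 ≤ 3

Yes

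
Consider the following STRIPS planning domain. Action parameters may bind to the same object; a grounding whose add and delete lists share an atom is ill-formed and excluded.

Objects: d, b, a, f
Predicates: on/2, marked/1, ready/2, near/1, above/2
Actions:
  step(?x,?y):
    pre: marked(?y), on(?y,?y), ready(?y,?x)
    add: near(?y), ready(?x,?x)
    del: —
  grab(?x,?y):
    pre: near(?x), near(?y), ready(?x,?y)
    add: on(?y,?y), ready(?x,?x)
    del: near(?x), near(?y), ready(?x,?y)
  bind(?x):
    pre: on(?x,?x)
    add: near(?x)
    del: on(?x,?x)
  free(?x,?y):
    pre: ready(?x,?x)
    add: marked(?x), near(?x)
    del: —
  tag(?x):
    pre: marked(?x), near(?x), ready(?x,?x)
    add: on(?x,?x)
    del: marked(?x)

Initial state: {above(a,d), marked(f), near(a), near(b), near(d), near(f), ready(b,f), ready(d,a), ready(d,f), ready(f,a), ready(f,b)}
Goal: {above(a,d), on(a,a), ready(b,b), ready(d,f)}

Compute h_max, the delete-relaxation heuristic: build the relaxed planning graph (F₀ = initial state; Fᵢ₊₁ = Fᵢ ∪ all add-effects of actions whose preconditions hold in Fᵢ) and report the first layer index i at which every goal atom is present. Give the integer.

F0 = init (11 atoms)
F1 = F0 ∪ {on(a,a), on(b,b), on(f,f), ready(b,b), ready(d,d), ready(f,f)}  (17 atoms)
goal ⊆ F1  ⇒  h_max = 1

1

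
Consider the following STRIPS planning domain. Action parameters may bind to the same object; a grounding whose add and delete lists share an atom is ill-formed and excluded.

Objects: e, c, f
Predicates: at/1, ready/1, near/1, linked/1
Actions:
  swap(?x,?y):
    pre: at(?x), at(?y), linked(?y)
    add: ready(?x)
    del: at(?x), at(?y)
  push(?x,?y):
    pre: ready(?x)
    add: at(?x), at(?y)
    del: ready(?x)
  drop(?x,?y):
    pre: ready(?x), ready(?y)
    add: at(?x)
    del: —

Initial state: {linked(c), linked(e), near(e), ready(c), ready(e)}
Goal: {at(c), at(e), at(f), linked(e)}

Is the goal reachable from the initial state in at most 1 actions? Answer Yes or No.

No

1. push(e,e)  →  {at(e), linked(c), linked(e), near(e), ready(c)}
2. push(c,f)  →  {at(c), at(e), at(f), linked(c), linked(e), near(e)}
optimal plan length = 2; 2 > 1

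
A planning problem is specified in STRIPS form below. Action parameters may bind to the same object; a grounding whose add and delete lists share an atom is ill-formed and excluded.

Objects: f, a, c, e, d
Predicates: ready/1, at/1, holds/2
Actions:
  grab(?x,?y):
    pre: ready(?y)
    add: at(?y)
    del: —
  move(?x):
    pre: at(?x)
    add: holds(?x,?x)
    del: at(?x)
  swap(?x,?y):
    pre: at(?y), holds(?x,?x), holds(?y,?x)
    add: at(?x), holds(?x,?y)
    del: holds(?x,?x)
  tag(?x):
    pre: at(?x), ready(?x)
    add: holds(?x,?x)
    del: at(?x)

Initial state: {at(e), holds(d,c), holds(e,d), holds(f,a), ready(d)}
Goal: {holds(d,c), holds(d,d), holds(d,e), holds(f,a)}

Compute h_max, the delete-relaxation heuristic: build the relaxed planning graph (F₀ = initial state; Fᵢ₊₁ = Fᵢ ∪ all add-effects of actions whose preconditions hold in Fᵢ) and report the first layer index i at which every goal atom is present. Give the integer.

F0 = init (5 atoms)
F1 = F0 ∪ {at(d), holds(e,e)}  (7 atoms)
F2 = F1 ∪ {holds(d,d)}  (8 atoms)
F3 = F2 ∪ {holds(d,e)}  (9 atoms)
goal ⊆ F3  ⇒  h_max = 3

3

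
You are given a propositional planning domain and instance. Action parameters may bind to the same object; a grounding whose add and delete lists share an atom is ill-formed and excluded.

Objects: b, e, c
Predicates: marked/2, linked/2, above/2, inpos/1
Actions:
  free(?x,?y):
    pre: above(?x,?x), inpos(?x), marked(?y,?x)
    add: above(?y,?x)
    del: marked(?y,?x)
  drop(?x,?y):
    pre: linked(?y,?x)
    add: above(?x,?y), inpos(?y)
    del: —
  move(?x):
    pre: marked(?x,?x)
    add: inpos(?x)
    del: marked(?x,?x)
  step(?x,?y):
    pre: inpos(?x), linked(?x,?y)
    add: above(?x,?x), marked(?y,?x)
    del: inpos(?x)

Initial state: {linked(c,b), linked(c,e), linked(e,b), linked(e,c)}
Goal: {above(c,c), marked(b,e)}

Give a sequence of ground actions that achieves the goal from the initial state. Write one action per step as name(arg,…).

1. drop(b,e)  →  {above(b,e), inpos(e), linked(c,b), linked(c,e), linked(e,b), linked(e,c)}
2. drop(b,c)  →  {above(b,c), above(b,e), inpos(c), inpos(e), linked(c,b), linked(c,e), linked(e,b), linked(e,c)}
3. step(e,b)  →  {above(b,c), above(b,e), above(e,e), inpos(c), linked(c,b), linked(c,e), linked(e,b), linked(e,c), marked(b,e)}
4. step(c,b)  →  {above(b,c), above(b,e), above(c,c), above(e,e), linked(c,b), linked(c,e), linked(e,b), linked(e,c), marked(b,c), marked(b,e)}

drop(b,e); drop(b,c); step(e,b); step(c,b)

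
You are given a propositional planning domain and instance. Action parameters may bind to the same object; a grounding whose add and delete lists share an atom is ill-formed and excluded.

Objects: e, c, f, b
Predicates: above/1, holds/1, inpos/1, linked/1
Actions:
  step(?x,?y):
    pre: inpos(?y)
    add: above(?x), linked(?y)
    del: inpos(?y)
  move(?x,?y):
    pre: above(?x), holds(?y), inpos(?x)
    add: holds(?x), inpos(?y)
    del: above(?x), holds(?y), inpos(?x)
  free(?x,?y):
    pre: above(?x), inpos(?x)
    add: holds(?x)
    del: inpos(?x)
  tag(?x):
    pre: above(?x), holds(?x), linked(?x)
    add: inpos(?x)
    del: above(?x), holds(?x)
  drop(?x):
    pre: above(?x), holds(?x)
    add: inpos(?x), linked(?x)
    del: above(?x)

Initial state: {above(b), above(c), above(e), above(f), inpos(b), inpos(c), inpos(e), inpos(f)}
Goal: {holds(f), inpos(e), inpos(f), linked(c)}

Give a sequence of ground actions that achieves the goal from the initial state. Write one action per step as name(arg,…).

1. step(e,c)  →  {above(b), above(c), above(e), above(f), inpos(b), inpos(e), inpos(f), linked(c)}
2. free(f,e)  →  {above(b), above(c), above(e), above(f), holds(f), inpos(b), inpos(e), linked(c)}
3. drop(f)  →  {above(b), above(c), above(e), holds(f), inpos(b), inpos(e), inpos(f), linked(c), linked(f)}

step(e,c); free(f,e); drop(f)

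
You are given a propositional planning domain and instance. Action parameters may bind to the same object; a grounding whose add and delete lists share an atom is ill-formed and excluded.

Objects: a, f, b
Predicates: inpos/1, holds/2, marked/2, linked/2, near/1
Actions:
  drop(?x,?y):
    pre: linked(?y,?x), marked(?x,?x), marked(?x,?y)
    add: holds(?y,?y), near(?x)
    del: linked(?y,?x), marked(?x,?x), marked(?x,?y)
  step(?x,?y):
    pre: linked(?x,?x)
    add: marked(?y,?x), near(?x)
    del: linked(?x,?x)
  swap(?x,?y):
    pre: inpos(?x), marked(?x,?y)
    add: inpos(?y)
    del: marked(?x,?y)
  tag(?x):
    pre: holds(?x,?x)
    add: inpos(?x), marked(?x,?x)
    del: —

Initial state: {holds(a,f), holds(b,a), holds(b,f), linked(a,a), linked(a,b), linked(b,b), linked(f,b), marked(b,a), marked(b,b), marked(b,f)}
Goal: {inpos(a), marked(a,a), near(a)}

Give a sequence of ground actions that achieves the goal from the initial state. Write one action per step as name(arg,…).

1. drop(b,a)  →  {holds(a,a), holds(a,f), holds(b,a), holds(b,f), linked(a,a), linked(b,b), linked(f,b), marked(b,f), near(b)}
2. step(a,a)  →  {holds(a,a), holds(a,f), holds(b,a), holds(b,f), linked(b,b), linked(f,b), marked(a,a), marked(b,f), near(a), near(b)}
3. tag(a)  →  {holds(a,a), holds(a,f), holds(b,a), holds(b,f), inpos(a), linked(b,b), linked(f,b), marked(a,a), marked(b,f), near(a), near(b)}

drop(b,a); step(a,a); tag(a)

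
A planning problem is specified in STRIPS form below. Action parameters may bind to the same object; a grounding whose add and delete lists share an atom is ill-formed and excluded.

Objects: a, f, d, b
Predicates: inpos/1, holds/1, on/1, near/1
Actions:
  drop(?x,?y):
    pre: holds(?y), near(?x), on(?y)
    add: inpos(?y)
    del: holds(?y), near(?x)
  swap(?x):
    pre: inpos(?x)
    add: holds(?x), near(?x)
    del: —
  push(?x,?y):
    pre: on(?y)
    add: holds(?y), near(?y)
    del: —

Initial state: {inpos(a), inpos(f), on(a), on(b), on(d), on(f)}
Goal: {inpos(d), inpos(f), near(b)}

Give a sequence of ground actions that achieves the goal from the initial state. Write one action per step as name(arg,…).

push(a,d); drop(d,d); push(a,b)

1. push(a,d)  →  {holds(d), inpos(a), inpos(f), near(d), on(a), on(b), on(d), on(f)}
2. drop(d,d)  →  {inpos(a), inpos(d), inpos(f), on(a), on(b), on(d), on(f)}
3. push(a,b)  →  {holds(b), inpos(a), inpos(d), inpos(f), near(b), on(a), on(b), on(d), on(f)}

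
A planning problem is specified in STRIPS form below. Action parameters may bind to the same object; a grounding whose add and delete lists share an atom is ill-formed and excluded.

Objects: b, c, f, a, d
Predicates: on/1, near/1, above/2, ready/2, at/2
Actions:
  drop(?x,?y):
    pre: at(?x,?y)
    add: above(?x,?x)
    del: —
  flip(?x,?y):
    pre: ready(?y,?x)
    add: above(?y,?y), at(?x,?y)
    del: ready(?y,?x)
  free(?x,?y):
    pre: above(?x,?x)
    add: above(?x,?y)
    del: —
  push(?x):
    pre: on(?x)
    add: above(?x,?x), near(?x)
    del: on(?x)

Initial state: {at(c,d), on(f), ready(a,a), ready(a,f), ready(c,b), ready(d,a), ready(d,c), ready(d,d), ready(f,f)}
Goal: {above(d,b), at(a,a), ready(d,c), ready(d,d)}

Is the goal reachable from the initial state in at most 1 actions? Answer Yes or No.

No

1. flip(a,a)  →  {above(a,a), at(a,a), at(c,d), on(f), ready(a,f), ready(c,b), ready(d,a), ready(d,c), ready(d,d), ready(f,f)}
2. flip(a,d)  →  {above(a,a), above(d,d), at(a,a), at(a,d), at(c,d), on(f), ready(a,f), ready(c,b), ready(d,c), ready(d,d), ready(f,f)}
3. free(d,b)  →  {above(a,a), above(d,b), above(d,d), at(a,a), at(a,d), at(c,d), on(f), ready(a,f), ready(c,b), ready(d,c), ready(d,d), ready(f,f)}
optimal plan length = 3; 3 > 1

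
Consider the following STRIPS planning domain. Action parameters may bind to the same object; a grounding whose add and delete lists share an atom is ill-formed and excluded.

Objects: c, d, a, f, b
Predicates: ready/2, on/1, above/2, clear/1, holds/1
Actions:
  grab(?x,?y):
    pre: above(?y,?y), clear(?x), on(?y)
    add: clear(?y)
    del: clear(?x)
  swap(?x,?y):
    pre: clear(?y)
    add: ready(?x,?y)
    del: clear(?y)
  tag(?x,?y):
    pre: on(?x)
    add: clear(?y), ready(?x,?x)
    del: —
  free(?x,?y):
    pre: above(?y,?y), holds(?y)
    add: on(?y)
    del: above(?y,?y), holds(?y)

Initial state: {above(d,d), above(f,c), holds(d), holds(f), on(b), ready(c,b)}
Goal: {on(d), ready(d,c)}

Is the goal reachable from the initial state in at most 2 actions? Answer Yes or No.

1. tag(b,c)  →  {above(d,d), above(f,c), clear(c), holds(d), holds(f), on(b), ready(b,b), ready(c,b)}
2. swap(d,c)  →  {above(d,d), above(f,c), holds(d), holds(f), on(b), ready(b,b), ready(c,b), ready(d,c)}
3. free(c,d)  →  {above(f,c), holds(f), on(b), on(d), ready(b,b), ready(c,b), ready(d,c)}
optimal plan length = 3; 3 > 2

No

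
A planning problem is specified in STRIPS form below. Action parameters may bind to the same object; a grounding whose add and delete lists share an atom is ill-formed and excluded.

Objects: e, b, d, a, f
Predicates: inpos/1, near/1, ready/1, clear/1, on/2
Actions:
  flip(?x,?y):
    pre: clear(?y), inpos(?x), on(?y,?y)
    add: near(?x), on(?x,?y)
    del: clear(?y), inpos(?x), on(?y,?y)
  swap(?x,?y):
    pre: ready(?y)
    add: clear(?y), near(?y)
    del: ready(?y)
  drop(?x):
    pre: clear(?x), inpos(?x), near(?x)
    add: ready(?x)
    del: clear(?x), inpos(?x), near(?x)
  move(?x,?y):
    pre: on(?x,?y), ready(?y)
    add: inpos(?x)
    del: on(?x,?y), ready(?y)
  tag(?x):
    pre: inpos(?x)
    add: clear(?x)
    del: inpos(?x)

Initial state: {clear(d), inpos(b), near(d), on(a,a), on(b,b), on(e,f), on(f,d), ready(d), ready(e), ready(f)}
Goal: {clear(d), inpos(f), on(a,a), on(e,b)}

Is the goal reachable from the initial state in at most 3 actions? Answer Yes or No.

1. move(e,f)  →  {clear(d), inpos(b), inpos(e), near(d), on(a,a), on(b,b), on(f,d), ready(d), ready(e)}
2. move(f,d)  →  {clear(d), inpos(b), inpos(e), inpos(f), near(d), on(a,a), on(b,b), ready(e)}
3. tag(b)  →  {clear(b), clear(d), inpos(e), inpos(f), near(d), on(a,a), on(b,b), ready(e)}
4. flip(e,b)  →  {clear(d), inpos(f), near(d), near(e), on(a,a), on(e,b), ready(e)}
optimal plan length = 4; 4 > 3

No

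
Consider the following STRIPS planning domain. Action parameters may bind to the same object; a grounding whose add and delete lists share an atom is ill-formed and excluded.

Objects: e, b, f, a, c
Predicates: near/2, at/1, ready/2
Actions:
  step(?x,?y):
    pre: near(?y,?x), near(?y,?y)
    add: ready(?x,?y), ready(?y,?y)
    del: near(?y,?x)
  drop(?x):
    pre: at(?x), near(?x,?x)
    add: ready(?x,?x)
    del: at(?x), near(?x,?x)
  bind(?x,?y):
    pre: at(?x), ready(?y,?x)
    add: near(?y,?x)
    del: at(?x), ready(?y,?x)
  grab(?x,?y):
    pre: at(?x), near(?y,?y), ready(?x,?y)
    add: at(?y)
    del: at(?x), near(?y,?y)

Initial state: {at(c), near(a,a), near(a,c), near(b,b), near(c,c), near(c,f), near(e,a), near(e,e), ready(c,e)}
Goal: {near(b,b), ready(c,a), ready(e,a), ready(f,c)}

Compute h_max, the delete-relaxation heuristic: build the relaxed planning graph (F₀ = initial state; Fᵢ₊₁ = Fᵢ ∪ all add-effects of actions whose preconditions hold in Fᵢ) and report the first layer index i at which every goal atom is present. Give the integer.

3

F0 = init (9 atoms)
F1 = F0 ∪ {at(e), ready(a,a), ready(a,e), ready(b,b), ready(c,a), ready(c,c), ready(e,e), ready(f,c)}  (17 atoms)
F2 = F1 ∪ {at(a), near(a,e), near(c,e), near(f,c)}  (21 atoms)
F3 = F2 ∪ {near(c,a), ready(e,a), ready(e,c)}  (24 atoms)
goal ⊆ F3  ⇒  h_max = 3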